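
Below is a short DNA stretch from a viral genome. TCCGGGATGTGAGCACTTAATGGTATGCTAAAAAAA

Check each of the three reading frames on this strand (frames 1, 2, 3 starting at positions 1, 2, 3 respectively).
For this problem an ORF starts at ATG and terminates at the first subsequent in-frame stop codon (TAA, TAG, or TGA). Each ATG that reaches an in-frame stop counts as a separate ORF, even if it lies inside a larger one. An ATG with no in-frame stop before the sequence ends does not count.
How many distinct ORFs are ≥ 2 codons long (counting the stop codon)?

2

Frame 1: TCC GGG ATG TGA GCA CTT AAT GGT ATG CTA AAA AAA — ATG at 7, stop TGA at 10 → 6 nt.
Frame 2: CCG GGA TGT GAG CAC TTA ATG GTA TGC TAA AAA — ATG at 20, stop TAA at 29 → 12 nt.
Frame 3: CGG GAT GTG AGC ACT TAA TGG TAT GCT AAA AAA — no ATG→stop ORF.
ORFs ≥ 2 codons: frame 1 7–12 (2 codons), frame 2 20–31 (4 codons). Count = 2.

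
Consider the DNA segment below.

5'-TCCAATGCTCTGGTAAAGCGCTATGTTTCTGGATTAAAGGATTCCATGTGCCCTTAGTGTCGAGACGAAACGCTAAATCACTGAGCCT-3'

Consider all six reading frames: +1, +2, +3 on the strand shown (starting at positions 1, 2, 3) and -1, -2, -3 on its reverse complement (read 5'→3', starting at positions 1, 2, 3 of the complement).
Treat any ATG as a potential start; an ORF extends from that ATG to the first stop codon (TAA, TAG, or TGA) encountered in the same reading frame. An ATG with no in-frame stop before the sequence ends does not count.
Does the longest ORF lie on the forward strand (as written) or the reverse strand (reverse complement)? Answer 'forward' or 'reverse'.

reverse

Reverse complement (5'→3'): AGGCTCAGTGATTTAGCGTTTCGTCTCGACACTAAGGGCACATGGAATCCTTTAATCCAGAAACATAGCGCTTTACCAGAGCATTGGA
Frame +1: TCC AAT GCT CTG GTA AAG CGC TAT GTT TCT GGA TTA AAG GAT TCC ATG TGC CCT TAG TGT CGA GAC GAA ACG CTA AAT CAC TGA GCC — ATG at 46, stop TAG at 55 → 12 nt.
Frame +2: CCA ATG CTC TGG TAA AGC GCT ATG TTT CTG GAT TAA AGG ATT CCA TGT GCC CTT AGT GTC GAG ACG AAA CGC TAA ATC ACT GAG CCT — ATG at 5, stop TAA at 14 → 12 nt; ATG at 23, stop TAA at 35 → 15 nt.
Frame +3: CAA TGC TCT GGT AAA GCG CTA TGT TTC TGG ATT AAA GGA TTC CAT GTG CCC TTA GTG TCG AGA CGA AAC GCT AAA TCA CTG AGC — no ATG→stop ORF.
Frame -1: AGG CTC AGT GAT TTA GCG TTT CGT CTC GAC ACT AAG GGC ACA TGG AAT CCT TTA ATC CAG AAA CAT AGC GCT TTA CCA GAG CAT TGG — no ATG→stop ORF.
Frame -2: GGC TCA GTG ATT TAG CGT TTC GTC TCG ACA CTA AGG GCA CAT GGA ATC CTT TAA TCC AGA AAC ATA GCG CTT TAC CAG AGC ATT GGA — no ATG→stop ORF.
Frame -3: GCT CAG TGA TTT AGC GTT TCG TCT CGA CAC TAA GGG CAC ATG GAA TCC TTT AAT CCA GAA ACA TAG CGC TTT ACC AGA GCA TTG — ATG at 42, stop TAG at 66 → 27 nt.
Forward-strand max 15 nt; reverse-strand max 27 nt. The reverse strand has the longer ORF.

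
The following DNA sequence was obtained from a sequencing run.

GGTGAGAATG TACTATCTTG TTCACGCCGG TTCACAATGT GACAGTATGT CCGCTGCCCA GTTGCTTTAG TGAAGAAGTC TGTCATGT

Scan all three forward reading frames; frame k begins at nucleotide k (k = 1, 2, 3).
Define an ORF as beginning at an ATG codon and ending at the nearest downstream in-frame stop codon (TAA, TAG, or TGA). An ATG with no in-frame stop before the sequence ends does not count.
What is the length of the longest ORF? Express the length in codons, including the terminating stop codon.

Frame 1: GGT GAG AAT GTA CTA TCT TGT TCA CGC CGG TTC ACA ATG TGA CAG TAT GTC CGC TGC CCA GTT GCT TTA GTG AAG AAG TCT GTC ATG — ATG at 37, stop TGA at 40 → 6 nt.
Frame 2: GTG AGA ATG TAC TAT CTT GTT CAC GCC GGT TCA CAA TGT GAC AGT ATG TCC GCT GCC CAG TTG CTT TAG TGA AGA AGT CTG TCA TGT — ATG at 8, stop TAG at 68 → 63 nt; ATG at 47, stop TAG at 68 → 24 nt.
Frame 3: TGA GAA TGT ACT ATC TTG TTC ACG CCG GTT CAC AAT GTG ACA GTA TGT CCG CTG CCC AGT TGC TTT AGT GAA GAA GTC TGT CAT — no ATG→stop ORF.
Longest: frame 2, positions 8–70, 63 nt = 21 codons = 20 aa. → 21 codons.

21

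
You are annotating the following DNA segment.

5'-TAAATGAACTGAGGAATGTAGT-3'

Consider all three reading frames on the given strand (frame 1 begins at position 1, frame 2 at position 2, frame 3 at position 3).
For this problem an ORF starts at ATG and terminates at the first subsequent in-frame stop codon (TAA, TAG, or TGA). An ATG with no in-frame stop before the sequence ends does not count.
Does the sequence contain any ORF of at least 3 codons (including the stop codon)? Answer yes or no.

yes

Frame 1: TAA ATG AAC TGA GGA ATG TAG — ATG at 4, stop TGA at 10 → 9 nt; ATG at 16, stop TAG at 19 → 6 nt.
Frame 2: AAA TGA ACT GAG GAA TGT AGT — no ATG→stop ORF.
Frame 3: AAT GAA CTG AGG AAT GTA — no ATG→stop ORF.
Frame 1 has an ORF of 3 codons (positions 4–12) ≥ 3, so yes.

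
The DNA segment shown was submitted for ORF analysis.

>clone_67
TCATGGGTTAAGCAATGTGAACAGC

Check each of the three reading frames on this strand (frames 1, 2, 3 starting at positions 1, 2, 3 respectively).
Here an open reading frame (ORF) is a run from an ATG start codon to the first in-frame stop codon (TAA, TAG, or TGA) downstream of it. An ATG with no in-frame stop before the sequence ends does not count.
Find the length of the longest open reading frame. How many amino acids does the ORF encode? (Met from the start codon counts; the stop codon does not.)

Frame 1: TCA TGG GTT AAG CAA TGT GAA CAG — no ATG→stop ORF.
Frame 2: CAT GGG TTA AGC AAT GTG AAC AGC — no ATG→stop ORF.
Frame 3: ATG GGT TAA GCA ATG TGA ACA — ATG at 3, stop TAA at 9 → 9 nt; ATG at 15, stop TGA at 18 → 6 nt.
Longest: frame 3, positions 3–11, 9 nt = 3 codons = 2 aa. → 2 amino acids.

2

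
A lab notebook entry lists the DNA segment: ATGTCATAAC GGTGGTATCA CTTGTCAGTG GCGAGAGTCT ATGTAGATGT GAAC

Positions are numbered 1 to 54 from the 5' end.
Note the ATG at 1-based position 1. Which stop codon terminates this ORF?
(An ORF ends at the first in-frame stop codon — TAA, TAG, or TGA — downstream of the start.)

TAA

Codons from position 1: ATG (1–3), TCA (4–6), TAA (7–9).
The first in-frame stop codon is TAA.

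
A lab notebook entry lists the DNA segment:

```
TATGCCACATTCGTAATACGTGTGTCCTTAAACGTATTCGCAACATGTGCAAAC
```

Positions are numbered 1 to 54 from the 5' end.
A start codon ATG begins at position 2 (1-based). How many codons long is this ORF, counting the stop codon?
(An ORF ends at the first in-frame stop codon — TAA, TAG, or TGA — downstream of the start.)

Codons from position 2: ATG (2–4), CCA (5–7), CAT (8–10), TCG (11–13), TAA (14–16).
TAA is the first in-frame stop; that's 5 codons including the stop.

5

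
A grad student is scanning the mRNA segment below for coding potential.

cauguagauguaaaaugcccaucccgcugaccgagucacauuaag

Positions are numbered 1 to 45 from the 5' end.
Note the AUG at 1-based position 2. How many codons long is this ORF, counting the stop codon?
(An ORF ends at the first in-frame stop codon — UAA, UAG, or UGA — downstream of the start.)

2

Codons from position 2: AUG (2–4), UAG (5–7).
UAG is the first in-frame stop; that's 2 codons including the stop.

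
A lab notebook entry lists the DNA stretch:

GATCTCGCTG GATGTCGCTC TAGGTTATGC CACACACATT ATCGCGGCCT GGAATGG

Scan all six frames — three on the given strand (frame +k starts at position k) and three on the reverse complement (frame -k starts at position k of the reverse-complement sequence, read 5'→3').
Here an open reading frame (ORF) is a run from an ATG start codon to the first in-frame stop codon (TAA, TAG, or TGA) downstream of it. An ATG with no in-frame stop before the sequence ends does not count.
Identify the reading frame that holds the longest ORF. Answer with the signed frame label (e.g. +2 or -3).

Reverse complement (5'→3'): CCATTCCAGGCCGCGATAATGTGTGTGGCATAACCTAGAGCGACATCCAGCGAGATC
Frame +1: GAT CTC GCT GGA TGT CGC TCT AGG TTA TGC CAC ACA CAT TAT CGC GGC CTG GAA TGG — no ATG→stop ORF.
Frame +2: ATC TCG CTG GAT GTC GCT CTA GGT TAT GCC ACA CAC ATT ATC GCG GCC TGG AAT — no ATG→stop ORF.
Frame +3: TCT CGC TGG ATG TCG CTC TAG GTT ATG CCA CAC ACA TTA TCG CGG CCT GGA ATG — ATG at 12, stop TAG at 21 → 12 nt.
Frame -1: CCA TTC CAG GCC GCG ATA ATG TGT GTG GCA TAA CCT AGA GCG ACA TCC AGC GAG ATC — ATG at 19, stop TAA at 31 → 15 nt.
Frame -2: CAT TCC AGG CCG CGA TAA TGT GTG TGG CAT AAC CTA GAG CGA CAT CCA GCG AGA — no ATG→stop ORF.
Frame -3: ATT CCA GGC CGC GAT AAT GTG TGT GGC ATA ACC TAG AGC GAC ATC CAG CGA GAT — no ATG→stop ORF.
Longest ORF is 15 nt in frame -1 (positions 19–33).

-1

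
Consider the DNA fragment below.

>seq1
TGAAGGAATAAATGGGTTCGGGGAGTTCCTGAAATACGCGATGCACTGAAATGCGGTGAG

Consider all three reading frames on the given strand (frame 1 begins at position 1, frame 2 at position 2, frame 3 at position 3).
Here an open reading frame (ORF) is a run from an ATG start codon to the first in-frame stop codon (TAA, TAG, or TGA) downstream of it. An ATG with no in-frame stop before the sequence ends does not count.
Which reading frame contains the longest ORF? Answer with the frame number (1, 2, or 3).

Frame 1: TGA AGG AAT AAA TGG GTT CGG GGA GTT CCT GAA ATA CGC GAT GCA CTG AAA TGC GGT GAG — no ATG→stop ORF.
Frame 2: GAA GGA ATA AAT GGG TTC GGG GAG TTC CTG AAA TAC GCG ATG CAC TGA AAT GCG GTG — ATG at 41, stop TGA at 47 → 9 nt.
Frame 3: AAG GAA TAA ATG GGT TCG GGG AGT TCC TGA AAT ACG CGA TGC ACT GAA ATG CGG TGA — ATG at 12, stop TGA at 30 → 21 nt; ATG at 51, stop TGA at 57 → 9 nt.
Longest ORF is 21 nt in frame 3 (positions 12–32).

3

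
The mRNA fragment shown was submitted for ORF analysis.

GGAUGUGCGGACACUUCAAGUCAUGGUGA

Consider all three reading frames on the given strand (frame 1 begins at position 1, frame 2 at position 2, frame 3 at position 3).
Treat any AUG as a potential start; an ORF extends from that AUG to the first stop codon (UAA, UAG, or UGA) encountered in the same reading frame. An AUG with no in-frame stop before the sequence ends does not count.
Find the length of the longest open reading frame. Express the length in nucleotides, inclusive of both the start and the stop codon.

Frame 1: GGA UGU GCG GAC ACU UCA AGU CAU GGU — no AUG→stop ORF.
Frame 2: GAU GUG CGG ACA CUU CAA GUC AUG GUG — no AUG→stop ORF.
Frame 3: AUG UGC GGA CAC UUC AAG UCA UGG UGA — AUG at 3, stop UGA at 27 → 27 nt.
Longest: frame 3, positions 3–29, 27 nt = 9 codons = 8 aa. → 27 nucleotides.

27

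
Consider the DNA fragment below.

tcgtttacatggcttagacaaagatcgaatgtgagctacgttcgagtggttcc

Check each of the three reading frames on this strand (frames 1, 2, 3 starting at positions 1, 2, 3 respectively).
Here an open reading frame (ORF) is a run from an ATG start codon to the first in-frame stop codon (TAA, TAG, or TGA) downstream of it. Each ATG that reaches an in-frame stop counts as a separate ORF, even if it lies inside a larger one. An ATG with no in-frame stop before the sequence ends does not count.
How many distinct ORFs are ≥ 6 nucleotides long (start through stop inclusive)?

Frame 1: TCG TTT ACA TGG CTT AGA CAA AGA TCG AAT GTG AGC TAC GTT CGA GTG GTT — no ATG→stop ORF.
Frame 2: CGT TTA CAT GGC TTA GAC AAA GAT CGA ATG TGA GCT ACG TTC GAG TGG TTC — ATG at 29, stop TGA at 32 → 6 nt.
Frame 3: GTT TAC ATG GCT TAG ACA AAG ATC GAA TGT GAG CTA CGT TCG AGT GGT TCC — ATG at 9, stop TAG at 15 → 9 nt.
ORFs ≥ 6 nucleotides: frame 2 29–34 (6 nucleotides), frame 3 9–17 (9 nucleotides). Count = 2.

2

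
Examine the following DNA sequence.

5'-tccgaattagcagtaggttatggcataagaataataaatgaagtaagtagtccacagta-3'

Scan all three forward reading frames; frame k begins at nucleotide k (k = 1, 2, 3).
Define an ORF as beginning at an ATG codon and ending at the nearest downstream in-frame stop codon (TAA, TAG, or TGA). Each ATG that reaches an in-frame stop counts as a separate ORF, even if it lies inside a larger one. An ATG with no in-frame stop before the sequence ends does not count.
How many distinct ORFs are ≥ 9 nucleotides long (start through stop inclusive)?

2

Frame 1: TCC GAA TTA GCA GTA GGT TAT GGC ATA AGA ATA ATA AAT GAA GTA AGT AGT CCA CAG — no ATG→stop ORF.
Frame 2: CCG AAT TAG CAG TAG GTT ATG GCA TAA GAA TAA TAA ATG AAG TAA GTA GTC CAC AGT — ATG at 20, stop TAA at 26 → 9 nt; ATG at 38, stop TAA at 44 → 9 nt.
Frame 3: CGA ATT AGC AGT AGG TTA TGG CAT AAG AAT AAT AAA TGA AGT AAG TAG TCC ACA GTA — no ATG→stop ORF.
ORFs ≥ 9 nucleotides: frame 2 20–28 (9 nucleotides), frame 2 38–46 (9 nucleotides). Count = 2.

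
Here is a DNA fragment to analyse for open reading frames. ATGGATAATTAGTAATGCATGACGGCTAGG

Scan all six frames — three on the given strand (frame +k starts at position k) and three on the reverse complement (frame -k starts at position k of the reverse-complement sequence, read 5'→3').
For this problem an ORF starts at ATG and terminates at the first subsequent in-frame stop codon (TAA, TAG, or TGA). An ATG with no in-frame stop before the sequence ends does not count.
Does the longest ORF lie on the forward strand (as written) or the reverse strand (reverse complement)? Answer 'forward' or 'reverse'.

forward

Reverse complement (5'→3'): CCTAGCCGTCATGCATTACTAATTATCCAT
Frame +1: ATG GAT AAT TAG TAA TGC ATG ACG GCT AGG — ATG at 1, stop TAG at 10 → 12 nt.
Frame +2: TGG ATA ATT AGT AAT GCA TGA CGG CTA — no ATG→stop ORF.
Frame +3: GGA TAA TTA GTA ATG CAT GAC GGC TAG — ATG at 15, stop TAG at 27 → 15 nt.
Frame -1: CCT AGC CGT CAT GCA TTA CTA ATT ATC CAT — no ATG→stop ORF.
Frame -2: CTA GCC GTC ATG CAT TAC TAA TTA TCC — ATG at 11, stop TAA at 20 → 12 nt.
Frame -3: TAG CCG TCA TGC ATT ACT AAT TAT CCA — no ATG→stop ORF.
Forward-strand max 15 nt; reverse-strand max 12 nt. The forward strand has the longer ORF.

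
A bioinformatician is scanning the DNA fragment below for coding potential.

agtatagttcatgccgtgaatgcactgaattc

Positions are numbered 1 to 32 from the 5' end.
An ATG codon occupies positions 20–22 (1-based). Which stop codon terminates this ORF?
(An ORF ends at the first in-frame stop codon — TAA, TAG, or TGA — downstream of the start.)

Codons from position 20: ATG (20–22), CAC (23–25), TGA (26–28).
The first in-frame stop codon is TGA.

TGA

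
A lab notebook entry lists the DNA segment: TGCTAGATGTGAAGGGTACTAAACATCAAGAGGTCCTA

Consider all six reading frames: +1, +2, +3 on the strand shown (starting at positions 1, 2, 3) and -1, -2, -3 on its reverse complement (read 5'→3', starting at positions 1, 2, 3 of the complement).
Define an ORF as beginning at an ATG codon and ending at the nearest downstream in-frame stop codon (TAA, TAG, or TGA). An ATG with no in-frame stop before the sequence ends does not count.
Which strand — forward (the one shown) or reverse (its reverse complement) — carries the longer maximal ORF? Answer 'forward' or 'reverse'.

reverse

Reverse complement (5'→3'): TAGGACCTCTTGATGTTTAGTACCCTTCACATCTAGCA
Frame +1: TGC TAG ATG TGA AGG GTA CTA AAC ATC AAG AGG TCC — ATG at 7, stop TGA at 10 → 6 nt.
Frame +2: GCT AGA TGT GAA GGG TAC TAA ACA TCA AGA GGT CCT — no ATG→stop ORF.
Frame +3: CTA GAT GTG AAG GGT ACT AAA CAT CAA GAG GTC CTA — no ATG→stop ORF.
Frame -1: TAG GAC CTC TTG ATG TTT AGT ACC CTT CAC ATC TAG — ATG at 13, stop TAG at 34 → 24 nt.
Frame -2: AGG ACC TCT TGA TGT TTA GTA CCC TTC ACA TCT AGC — no ATG→stop ORF.
Frame -3: GGA CCT CTT GAT GTT TAG TAC CCT TCA CAT CTA GCA — no ATG→stop ORF.
Forward-strand max 6 nt; reverse-strand max 24 nt. The reverse strand has the longer ORF.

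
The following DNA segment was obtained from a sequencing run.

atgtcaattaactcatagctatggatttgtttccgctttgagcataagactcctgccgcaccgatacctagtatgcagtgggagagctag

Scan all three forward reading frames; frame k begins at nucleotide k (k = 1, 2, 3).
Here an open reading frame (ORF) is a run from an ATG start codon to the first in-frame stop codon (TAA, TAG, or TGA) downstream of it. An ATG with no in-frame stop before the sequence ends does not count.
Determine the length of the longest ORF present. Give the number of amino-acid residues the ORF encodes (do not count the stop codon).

Frame 1: ATG TCA ATT AAC TCA TAG CTA TGG ATT TGT TTC CGC TTT GAG CAT AAG ACT CCT GCC GCA CCG ATA CCT AGT ATG CAG TGG GAG AGC TAG — ATG at 1, stop TAG at 16 → 18 nt; ATG at 73, stop TAG at 88 → 18 nt.
Frame 2: TGT CAA TTA ACT CAT AGC TAT GGA TTT GTT TCC GCT TTG AGC ATA AGA CTC CTG CCG CAC CGA TAC CTA GTA TGC AGT GGG AGA GCT — no ATG→stop ORF.
Frame 3: GTC AAT TAA CTC ATA GCT ATG GAT TTG TTT CCG CTT TGA GCA TAA GAC TCC TGC CGC ACC GAT ACC TAG TAT GCA GTG GGA GAG CTA — ATG at 21, stop TGA at 39 → 21 nt.
Longest: frame 3, positions 21–41, 21 nt = 7 codons = 6 aa. → 6 amino acids.

6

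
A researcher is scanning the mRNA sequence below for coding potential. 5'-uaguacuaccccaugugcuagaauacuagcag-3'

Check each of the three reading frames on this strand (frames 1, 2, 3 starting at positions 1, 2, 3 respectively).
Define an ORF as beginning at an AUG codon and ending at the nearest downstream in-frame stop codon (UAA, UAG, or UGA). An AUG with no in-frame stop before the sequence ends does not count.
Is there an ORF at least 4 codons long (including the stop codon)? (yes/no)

no

Frame 1: UAG UAC UAC CCC AUG UGC UAG AAU ACU AGC — AUG at 13, stop UAG at 19 → 9 nt.
Frame 2: AGU ACU ACC CCA UGU GCU AGA AUA CUA GCA — no AUG→stop ORF.
Frame 3: GUA CUA CCC CAU GUG CUA GAA UAC UAG CAG — no AUG→stop ORF.
Largest ORF found is 3 codons < 4, so no.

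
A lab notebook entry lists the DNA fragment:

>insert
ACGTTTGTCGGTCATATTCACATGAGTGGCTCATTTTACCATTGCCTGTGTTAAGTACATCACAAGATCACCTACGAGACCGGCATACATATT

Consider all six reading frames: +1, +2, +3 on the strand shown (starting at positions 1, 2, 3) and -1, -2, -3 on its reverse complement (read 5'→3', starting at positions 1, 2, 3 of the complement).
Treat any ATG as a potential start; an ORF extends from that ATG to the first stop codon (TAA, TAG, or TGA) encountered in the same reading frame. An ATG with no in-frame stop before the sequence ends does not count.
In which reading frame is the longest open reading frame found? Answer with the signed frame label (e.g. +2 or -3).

Reverse complement (5'→3'): AATATGTATGCCGGTCTCGTAGGTGATCTTGTGATGTACTTAACACAGGCAATGGTAAAATGAGCCACTCATGTGAATATGACCGACAAACGT
Frame +1: ACG TTT GTC GGT CAT ATT CAC ATG AGT GGC TCA TTT TAC CAT TGC CTG TGT TAA GTA CAT CAC AAG ATC ACC TAC GAG ACC GGC ATA CAT ATT — ATG at 22, stop TAA at 52 → 33 nt.
Frame +2: CGT TTG TCG GTC ATA TTC ACA TGA GTG GCT CAT TTT ACC ATT GCC TGT GTT AAG TAC ATC ACA AGA TCA CCT ACG AGA CCG GCA TAC ATA — no ATG→stop ORF.
Frame +3: GTT TGT CGG TCA TAT TCA CAT GAG TGG CTC ATT TTA CCA TTG CCT GTG TTA AGT ACA TCA CAA GAT CAC CTA CGA GAC CGG CAT ACA TAT — no ATG→stop ORF.
Frame -1: AAT ATG TAT GCC GGT CTC GTA GGT GAT CTT GTG ATG TAC TTA ACA CAG GCA ATG GTA AAA TGA GCC ACT CAT GTG AAT ATG ACC GAC AAA CGT — ATG at 4, stop TGA at 61 → 60 nt; ATG at 34, stop TGA at 61 → 30 nt; ATG at 52, stop TGA at 61 → 12 nt.
Frame -2: ATA TGT ATG CCG GTC TCG TAG GTG ATC TTG TGA TGT ACT TAA CAC AGG CAA TGG TAA AAT GAG CCA CTC ATG TGA ATA TGA CCG ACA AAC — ATG at 8, stop TAG at 20 → 15 nt; ATG at 71, stop TGA at 74 → 6 nt.
Frame -3: TAT GTA TGC CGG TCT CGT AGG TGA TCT TGT GAT GTA CTT AAC ACA GGC AAT GGT AAA ATG AGC CAC TCA TGT GAA TAT GAC CGA CAA ACG — no ATG→stop ORF.
Longest ORF is 60 nt in frame -1 (positions 4–63).

-1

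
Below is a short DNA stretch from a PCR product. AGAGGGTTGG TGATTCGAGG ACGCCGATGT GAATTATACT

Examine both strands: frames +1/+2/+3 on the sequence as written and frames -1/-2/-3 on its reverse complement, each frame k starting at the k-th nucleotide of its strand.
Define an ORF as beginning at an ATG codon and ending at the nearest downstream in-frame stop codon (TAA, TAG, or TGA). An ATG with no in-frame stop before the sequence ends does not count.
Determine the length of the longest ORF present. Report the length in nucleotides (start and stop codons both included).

Reverse complement (5'→3'): AGTATAATTCACATCGGCGTCCTCGAATCACCAACCCTCT
Frame +1: AGA GGG TTG GTG ATT CGA GGA CGC CGA TGT GAA TTA TAC — no ATG→stop ORF.
Frame +2: GAG GGT TGG TGA TTC GAG GAC GCC GAT GTG AAT TAT ACT — no ATG→stop ORF.
Frame +3: AGG GTT GGT GAT TCG AGG ACG CCG ATG TGA ATT ATA — ATG at 27, stop TGA at 30 → 6 nt.
Frame -1: AGT ATA ATT CAC ATC GGC GTC CTC GAA TCA CCA ACC CTC — no ATG→stop ORF.
Frame -2: GTA TAA TTC ACA TCG GCG TCC TCG AAT CAC CAA CCC TCT — no ATG→stop ORF.
Frame -3: TAT AAT TCA CAT CGG CGT CCT CGA ATC ACC AAC CCT — no ATG→stop ORF.
Longest: frame +3, positions 27–32, 6 nt = 2 codons = 1 aa. → 6 nucleotides.

6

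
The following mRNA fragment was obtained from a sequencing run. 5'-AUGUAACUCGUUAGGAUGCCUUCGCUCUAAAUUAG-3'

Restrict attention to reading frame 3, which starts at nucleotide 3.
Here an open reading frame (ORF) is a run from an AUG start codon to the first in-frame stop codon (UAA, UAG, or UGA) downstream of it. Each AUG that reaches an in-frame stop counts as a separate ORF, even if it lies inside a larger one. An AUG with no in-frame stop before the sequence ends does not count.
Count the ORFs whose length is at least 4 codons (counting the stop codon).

Frame 3: GUA ACU CGU UAG GAU GCC UUC GCU CUA AAU UAG — no AUG→stop ORF.
No ORF reaches 4 codons. Count = 0.

0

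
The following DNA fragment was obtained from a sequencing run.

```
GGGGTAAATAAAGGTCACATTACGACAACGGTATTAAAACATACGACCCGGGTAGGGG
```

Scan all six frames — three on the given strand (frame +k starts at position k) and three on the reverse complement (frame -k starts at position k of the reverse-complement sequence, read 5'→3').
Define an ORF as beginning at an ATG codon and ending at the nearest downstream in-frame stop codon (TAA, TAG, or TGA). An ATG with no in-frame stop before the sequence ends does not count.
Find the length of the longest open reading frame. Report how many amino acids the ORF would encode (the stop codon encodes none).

Reverse complement (5'→3'): CCCCTACCCGGGTCGTATGTTTTAATACCGTTGTCGTAATGTGACCTTTATTTACCCC
Frame +1: GGG GTA AAT AAA GGT CAC ATT ACG ACA ACG GTA TTA AAA CAT ACG ACC CGG GTA GGG — no ATG→stop ORF.
Frame +2: GGG TAA ATA AAG GTC ACA TTA CGA CAA CGG TAT TAA AAC ATA CGA CCC GGG TAG GGG — no ATG→stop ORF.
Frame +3: GGT AAA TAA AGG TCA CAT TAC GAC AAC GGT ATT AAA ACA TAC GAC CCG GGT AGG — no ATG→stop ORF.
Frame -1: CCC CTA CCC GGG TCG TAT GTT TTA ATA CCG TTG TCG TAA TGT GAC CTT TAT TTA CCC — no ATG→stop ORF.
Frame -2: CCC TAC CCG GGT CGT ATG TTT TAA TAC CGT TGT CGT AAT GTG ACC TTT ATT TAC CCC — ATG at 17, stop TAA at 23 → 9 nt.
Frame -3: CCT ACC CGG GTC GTA TGT TTT AAT ACC GTT GTC GTA ATG TGA CCT TTA TTT ACC — ATG at 39, stop TGA at 42 → 6 nt.
Longest: frame -2, positions 17–25, 9 nt = 3 codons = 2 aa. → 2 amino acids.

2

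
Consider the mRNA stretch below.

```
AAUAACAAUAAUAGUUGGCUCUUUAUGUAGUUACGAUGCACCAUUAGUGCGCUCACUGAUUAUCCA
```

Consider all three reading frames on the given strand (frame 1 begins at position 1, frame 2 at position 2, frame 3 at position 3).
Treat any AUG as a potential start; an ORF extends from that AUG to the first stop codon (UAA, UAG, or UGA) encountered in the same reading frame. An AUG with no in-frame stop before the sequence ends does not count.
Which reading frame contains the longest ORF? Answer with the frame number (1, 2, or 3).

Frame 1: AAU AAC AAU AAU AGU UGG CUC UUU AUG UAG UUA CGA UGC ACC AUU AGU GCG CUC ACU GAU UAU CCA — AUG at 25, stop UAG at 28 → 6 nt.
Frame 2: AUA ACA AUA AUA GUU GGC UCU UUA UGU AGU UAC GAU GCA CCA UUA GUG CGC UCA CUG AUU AUC — no AUG→stop ORF.
Frame 3: UAA CAA UAA UAG UUG GCU CUU UAU GUA GUU ACG AUG CAC CAU UAG UGC GCU CAC UGA UUA UCC — AUG at 36, stop UAG at 45 → 12 nt.
Longest ORF is 12 nt in frame 3 (positions 36–47).

3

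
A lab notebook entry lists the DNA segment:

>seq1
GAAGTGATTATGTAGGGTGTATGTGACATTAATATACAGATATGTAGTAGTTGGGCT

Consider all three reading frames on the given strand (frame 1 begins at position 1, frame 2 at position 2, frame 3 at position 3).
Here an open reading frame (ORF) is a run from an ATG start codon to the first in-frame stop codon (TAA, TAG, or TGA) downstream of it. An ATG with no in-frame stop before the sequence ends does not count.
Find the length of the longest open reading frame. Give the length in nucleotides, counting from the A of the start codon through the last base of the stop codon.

Frame 1: GAA GTG ATT ATG TAG GGT GTA TGT GAC ATT AAT ATA CAG ATA TGT AGT AGT TGG GCT — ATG at 10, stop TAG at 13 → 6 nt.
Frame 2: AAG TGA TTA TGT AGG GTG TAT GTG ACA TTA ATA TAC AGA TAT GTA GTA GTT GGG — no ATG→stop ORF.
Frame 3: AGT GAT TAT GTA GGG TGT ATG TGA CAT TAA TAT ACA GAT ATG TAG TAG TTG GGC — ATG at 21, stop TGA at 24 → 6 nt; ATG at 42, stop TAG at 45 → 6 nt.
Longest: frame 1, positions 10–15, 6 nt = 2 codons = 1 aa. → 6 nucleotides.

6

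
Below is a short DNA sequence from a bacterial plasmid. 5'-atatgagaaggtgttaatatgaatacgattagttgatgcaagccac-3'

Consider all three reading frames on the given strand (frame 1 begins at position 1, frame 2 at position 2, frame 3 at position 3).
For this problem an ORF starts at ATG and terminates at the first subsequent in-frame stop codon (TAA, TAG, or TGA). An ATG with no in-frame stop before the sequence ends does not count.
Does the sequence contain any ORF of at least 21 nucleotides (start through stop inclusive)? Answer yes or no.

Frame 1: ATA TGA GAA GGT GTT AAT ATG AAT ACG ATT AGT TGA TGC AAG CCA — ATG at 19, stop TGA at 34 → 18 nt.
Frame 2: TAT GAG AAG GTG TTA ATA TGA ATA CGA TTA GTT GAT GCA AGC CAC — no ATG→stop ORF.
Frame 3: ATG AGA AGG TGT TAA TAT GAA TAC GAT TAG TTG ATG CAA GCC — ATG at 3, stop TAA at 15 → 15 nt.
Largest ORF found is 18 nucleotides < 21, so no.

no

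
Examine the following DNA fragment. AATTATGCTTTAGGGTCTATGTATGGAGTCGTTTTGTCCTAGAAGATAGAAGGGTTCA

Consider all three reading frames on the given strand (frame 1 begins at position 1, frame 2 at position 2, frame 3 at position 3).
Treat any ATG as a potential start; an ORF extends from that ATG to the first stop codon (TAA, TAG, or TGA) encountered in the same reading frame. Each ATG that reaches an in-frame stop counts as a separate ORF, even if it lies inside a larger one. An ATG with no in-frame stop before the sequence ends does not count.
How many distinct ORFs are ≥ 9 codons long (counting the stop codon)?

1

Frame 1: AAT TAT GCT TTA GGG TCT ATG TAT GGA GTC GTT TTG TCC TAG AAG ATA GAA GGG TTC — ATG at 19, stop TAG at 40 → 24 nt.
Frame 2: ATT ATG CTT TAG GGT CTA TGT ATG GAG TCG TTT TGT CCT AGA AGA TAG AAG GGT TCA — ATG at 5, stop TAG at 11 → 9 nt; ATG at 23, stop TAG at 47 → 27 nt.
Frame 3: TTA TGC TTT AGG GTC TAT GTA TGG AGT CGT TTT GTC CTA GAA GAT AGA AGG GTT — no ATG→stop ORF.
ORFs ≥ 9 codons: frame 2 23–49 (9 codons). Count = 1.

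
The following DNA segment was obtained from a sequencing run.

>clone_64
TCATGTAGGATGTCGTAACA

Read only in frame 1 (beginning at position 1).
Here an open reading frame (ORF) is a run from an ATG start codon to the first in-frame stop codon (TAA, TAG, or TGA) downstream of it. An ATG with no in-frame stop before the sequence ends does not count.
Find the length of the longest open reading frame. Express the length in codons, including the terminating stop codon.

3

Frame 1: TCA TGT AGG ATG TCG TAA — ATG at 10, stop TAA at 16 → 9 nt.
Longest: frame 1, positions 10–18, 9 nt = 3 codons = 2 aa. → 3 codons.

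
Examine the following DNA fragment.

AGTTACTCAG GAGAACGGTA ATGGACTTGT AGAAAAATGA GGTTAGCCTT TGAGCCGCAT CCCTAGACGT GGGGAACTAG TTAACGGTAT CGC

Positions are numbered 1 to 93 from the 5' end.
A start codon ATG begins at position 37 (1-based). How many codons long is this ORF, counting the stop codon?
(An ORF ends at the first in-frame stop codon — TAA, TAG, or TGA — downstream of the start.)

10

Codons from position 37: ATG (37–39), AGG (40–42), TTA (43–45), GCC (46–48), TTT (49–51), GAG (52–54), CCG (55–57), CAT (58–60), CCC (61–63), TAG (64–66).
TAG is the first in-frame stop; that's 10 codons including the stop.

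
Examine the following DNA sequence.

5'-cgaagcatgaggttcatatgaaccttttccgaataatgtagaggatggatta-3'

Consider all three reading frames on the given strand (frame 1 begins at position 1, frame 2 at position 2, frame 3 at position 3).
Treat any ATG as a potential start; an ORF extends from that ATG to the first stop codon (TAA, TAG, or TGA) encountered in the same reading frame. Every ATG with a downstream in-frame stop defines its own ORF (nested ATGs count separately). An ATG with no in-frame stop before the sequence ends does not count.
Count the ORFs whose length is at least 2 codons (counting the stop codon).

Frame 1: CGA AGC ATG AGG TTC ATA TGA ACC TTT TCC GAA TAA TGT AGA GGA TGG ATT — ATG at 7, stop TGA at 19 → 15 nt.
Frame 2: GAA GCA TGA GGT TCA TAT GAA CCT TTT CCG AAT AAT GTA GAG GAT GGA TTA — no ATG→stop ORF.
Frame 3: AAG CAT GAG GTT CAT ATG AAC CTT TTC CGA ATA ATG TAG AGG ATG GAT — ATG at 18, stop TAG at 39 → 24 nt; ATG at 36, stop TAG at 39 → 6 nt.
ORFs ≥ 2 codons: frame 1 7–21 (5 codons), frame 3 18–41 (8 codons), frame 3 36–41 (2 codons). Count = 3.

3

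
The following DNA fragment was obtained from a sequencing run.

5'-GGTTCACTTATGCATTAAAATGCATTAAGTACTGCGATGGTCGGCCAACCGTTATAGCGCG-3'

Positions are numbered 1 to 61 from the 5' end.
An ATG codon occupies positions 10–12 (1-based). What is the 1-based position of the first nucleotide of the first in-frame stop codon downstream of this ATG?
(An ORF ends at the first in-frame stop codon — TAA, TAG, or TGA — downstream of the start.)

16

Codons from position 10: ATG (10–12), CAT (13–15), TAA (16–18).
TAA is a stop codon; it begins at position 16.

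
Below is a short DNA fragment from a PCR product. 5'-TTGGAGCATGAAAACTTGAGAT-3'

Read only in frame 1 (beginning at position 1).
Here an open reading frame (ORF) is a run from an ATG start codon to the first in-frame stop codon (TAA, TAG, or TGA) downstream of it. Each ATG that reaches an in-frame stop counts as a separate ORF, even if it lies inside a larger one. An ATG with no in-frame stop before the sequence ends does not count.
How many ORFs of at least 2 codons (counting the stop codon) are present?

0

Frame 1: TTG GAG CAT GAA AAC TTG AGA — no ATG→stop ORF.
No ORF reaches 2 codons. Count = 0.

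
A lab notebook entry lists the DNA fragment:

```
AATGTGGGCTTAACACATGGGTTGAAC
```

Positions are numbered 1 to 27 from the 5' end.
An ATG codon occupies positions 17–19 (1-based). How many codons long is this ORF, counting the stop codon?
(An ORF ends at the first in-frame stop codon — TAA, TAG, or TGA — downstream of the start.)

3

Codons from position 17: ATG (17–19), GGT (20–22), TGA (23–25).
TGA is the first in-frame stop; that's 3 codons including the stop.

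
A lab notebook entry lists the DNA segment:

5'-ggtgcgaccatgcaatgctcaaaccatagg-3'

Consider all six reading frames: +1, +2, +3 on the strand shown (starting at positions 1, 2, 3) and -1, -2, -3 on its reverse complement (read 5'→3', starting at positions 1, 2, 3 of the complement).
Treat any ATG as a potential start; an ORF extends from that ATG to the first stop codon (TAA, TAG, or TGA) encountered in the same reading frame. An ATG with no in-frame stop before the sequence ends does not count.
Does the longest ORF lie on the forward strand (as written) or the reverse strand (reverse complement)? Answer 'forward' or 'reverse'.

Reverse complement (5'→3'): CCTATGGTTTGAGCATTGCATGGTCGCACC
Frame +1: GGT GCG ACC ATG CAA TGC TCA AAC CAT AGG — no ATG→stop ORF.
Frame +2: GTG CGA CCA TGC AAT GCT CAA ACC ATA — no ATG→stop ORF.
Frame +3: TGC GAC CAT GCA ATG CTC AAA CCA TAG — ATG at 15, stop TAG at 27 → 15 nt.
Frame -1: CCT ATG GTT TGA GCA TTG CAT GGT CGC ACC — ATG at 4, stop TGA at 10 → 9 nt.
Frame -2: CTA TGG TTT GAG CAT TGC ATG GTC GCA — no ATG→stop ORF.
Frame -3: TAT GGT TTG AGC ATT GCA TGG TCG CAC — no ATG→stop ORF.
Forward-strand max 15 nt; reverse-strand max 9 nt. The forward strand has the longer ORF.

forward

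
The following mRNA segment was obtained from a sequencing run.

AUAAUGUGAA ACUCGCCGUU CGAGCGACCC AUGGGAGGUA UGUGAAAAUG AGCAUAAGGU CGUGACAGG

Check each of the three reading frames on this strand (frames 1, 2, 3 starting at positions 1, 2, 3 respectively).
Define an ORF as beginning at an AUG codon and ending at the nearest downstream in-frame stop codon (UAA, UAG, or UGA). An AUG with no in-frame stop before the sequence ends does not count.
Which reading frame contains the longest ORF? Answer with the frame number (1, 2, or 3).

3

Frame 1: AUA AUG UGA AAC UCG CCG UUC GAG CGA CCC AUG GGA GGU AUG UGA AAA UGA GCA UAA GGU CGU GAC AGG — AUG at 4, stop UGA at 7 → 6 nt; AUG at 31, stop UGA at 43 → 15 nt; AUG at 40, stop UGA at 43 → 6 nt.
Frame 2: UAA UGU GAA ACU CGC CGU UCG AGC GAC CCA UGG GAG GUA UGU GAA AAU GAG CAU AAG GUC GUG ACA — no AUG→stop ORF.
Frame 3: AAU GUG AAA CUC GCC GUU CGA GCG ACC CAU GGG AGG UAU GUG AAA AUG AGC AUA AGG UCG UGA CAG — AUG at 48, stop UGA at 63 → 18 nt.
Longest ORF is 18 nt in frame 3 (positions 48–65).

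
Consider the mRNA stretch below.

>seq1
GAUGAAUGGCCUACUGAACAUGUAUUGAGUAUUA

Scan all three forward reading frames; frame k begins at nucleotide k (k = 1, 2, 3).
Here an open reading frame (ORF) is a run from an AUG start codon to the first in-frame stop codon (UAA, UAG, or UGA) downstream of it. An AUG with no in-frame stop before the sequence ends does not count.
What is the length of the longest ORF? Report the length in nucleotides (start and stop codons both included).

Frame 1: GAU GAA UGG CCU ACU GAA CAU GUA UUG AGU AUU — no AUG→stop ORF.
Frame 2: AUG AAU GGC CUA CUG AAC AUG UAU UGA GUA UUA — AUG at 2, stop UGA at 26 → 27 nt; AUG at 20, stop UGA at 26 → 9 nt.
Frame 3: UGA AUG GCC UAC UGA ACA UGU AUU GAG UAU — AUG at 6, stop UGA at 15 → 12 nt.
Longest: frame 2, positions 2–28, 27 nt = 9 codons = 8 aa. → 27 nucleotides.

27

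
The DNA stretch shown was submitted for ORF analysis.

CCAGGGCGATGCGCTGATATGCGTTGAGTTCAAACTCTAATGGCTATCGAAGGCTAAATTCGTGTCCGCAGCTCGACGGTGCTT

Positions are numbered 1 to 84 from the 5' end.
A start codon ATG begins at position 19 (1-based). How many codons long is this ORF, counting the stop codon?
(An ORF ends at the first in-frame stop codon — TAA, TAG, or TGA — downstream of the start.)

Codons from position 19: ATG (19–21), CGT (22–24), TGA (25–27).
TGA is the first in-frame stop; that's 3 codons including the stop.

3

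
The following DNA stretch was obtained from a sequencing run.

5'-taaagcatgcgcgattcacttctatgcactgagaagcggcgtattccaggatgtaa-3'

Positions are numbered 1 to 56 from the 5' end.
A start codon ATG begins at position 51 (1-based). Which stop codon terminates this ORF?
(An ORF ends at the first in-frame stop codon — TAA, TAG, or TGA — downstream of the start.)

Codons from position 51: ATG (51–53), TAA (54–56).
The first in-frame stop codon is TAA.

TAA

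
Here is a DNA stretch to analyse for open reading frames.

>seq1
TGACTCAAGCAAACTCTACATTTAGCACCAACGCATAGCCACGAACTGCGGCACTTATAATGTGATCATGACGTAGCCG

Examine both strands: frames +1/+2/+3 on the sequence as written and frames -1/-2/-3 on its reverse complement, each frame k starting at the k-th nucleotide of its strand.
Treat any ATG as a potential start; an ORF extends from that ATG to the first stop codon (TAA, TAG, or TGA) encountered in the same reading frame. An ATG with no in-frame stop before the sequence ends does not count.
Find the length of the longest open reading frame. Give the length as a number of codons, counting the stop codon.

Reverse complement (5'→3'): CGGCTACGTCATGATCACATTATAAGTGCCGCAGTTCGTGGCTATGCGTTGGTGCTAAATGTAGAGTTTGCTTGAGTCA
Frame +1: TGA CTC AAG CAA ACT CTA CAT TTA GCA CCA ACG CAT AGC CAC GAA CTG CGG CAC TTA TAA TGT GAT CAT GAC GTA GCC — no ATG→stop ORF.
Frame +2: GAC TCA AGC AAA CTC TAC ATT TAG CAC CAA CGC ATA GCC ACG AAC TGC GGC ACT TAT AAT GTG ATC ATG ACG TAG CCG — ATG at 68, stop TAG at 74 → 9 nt.
Frame +3: ACT CAA GCA AAC TCT ACA TTT AGC ACC AAC GCA TAG CCA CGA ACT GCG GCA CTT ATA ATG TGA TCA TGA CGT AGC — ATG at 60, stop TGA at 63 → 6 nt.
Frame -1: CGG CTA CGT CAT GAT CAC ATT ATA AGT GCC GCA GTT CGT GGC TAT GCG TTG GTG CTA AAT GTA GAG TTT GCT TGA GTC — no ATG→stop ORF.
Frame -2: GGC TAC GTC ATG ATC ACA TTA TAA GTG CCG CAG TTC GTG GCT ATG CGT TGG TGC TAA ATG TAG AGT TTG CTT GAG TCA — ATG at 11, stop TAA at 23 → 15 nt; ATG at 44, stop TAA at 56 → 15 nt; ATG at 59, stop TAG at 62 → 6 nt.
Frame -3: GCT ACG TCA TGA TCA CAT TAT AAG TGC CGC AGT TCG TGG CTA TGC GTT GGT GCT AAA TGT AGA GTT TGC TTG AGT — no ATG→stop ORF.
Longest: frame -2, positions 11–25, 15 nt = 5 codons = 4 aa. → 5 codons.

5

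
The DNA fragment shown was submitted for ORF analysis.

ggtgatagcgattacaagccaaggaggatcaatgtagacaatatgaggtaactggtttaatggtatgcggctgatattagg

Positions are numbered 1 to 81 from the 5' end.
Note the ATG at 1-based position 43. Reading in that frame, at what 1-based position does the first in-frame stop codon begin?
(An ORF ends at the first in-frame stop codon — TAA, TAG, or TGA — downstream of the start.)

49

Codons from position 43: ATG (43–45), AGG (46–48), TAA (49–51).
TAA is a stop codon; it begins at position 49.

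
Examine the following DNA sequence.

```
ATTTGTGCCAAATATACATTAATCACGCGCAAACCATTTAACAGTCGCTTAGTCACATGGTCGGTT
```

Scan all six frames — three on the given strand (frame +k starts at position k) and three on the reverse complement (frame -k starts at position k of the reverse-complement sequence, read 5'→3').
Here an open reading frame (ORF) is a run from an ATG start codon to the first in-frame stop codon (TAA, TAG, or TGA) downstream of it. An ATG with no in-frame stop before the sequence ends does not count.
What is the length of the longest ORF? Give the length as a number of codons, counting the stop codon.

5

Reverse complement (5'→3'): AACCGACCATGTGACTAAGCGACTGTTAAATGGTTTGCGCGTGATTAATGTATATTTGGCACAAAT
Frame +1: ATT TGT GCC AAA TAT ACA TTA ATC ACG CGC AAA CCA TTT AAC AGT CGC TTA GTC ACA TGG TCG GTT — no ATG→stop ORF.
Frame +2: TTT GTG CCA AAT ATA CAT TAA TCA CGC GCA AAC CAT TTA ACA GTC GCT TAG TCA CAT GGT CGG — no ATG→stop ORF.
Frame +3: TTG TGC CAA ATA TAC ATT AAT CAC GCG CAA ACC ATT TAA CAG TCG CTT AGT CAC ATG GTC GGT — no ATG→stop ORF.
Frame -1: AAC CGA CCA TGT GAC TAA GCG ACT GTT AAA TGG TTT GCG CGT GAT TAA TGT ATA TTT GGC ACA AAT — no ATG→stop ORF.
Frame -2: ACC GAC CAT GTG ACT AAG CGA CTG TTA AAT GGT TTG CGC GTG ATT AAT GTA TAT TTG GCA CAA — no ATG→stop ORF.
Frame -3: CCG ACC ATG TGA CTA AGC GAC TGT TAA ATG GTT TGC GCG TGA TTA ATG TAT ATT TGG CAC AAA — ATG at 9, stop TGA at 12 → 6 nt; ATG at 30, stop TGA at 42 → 15 nt.
Longest: frame -3, positions 30–44, 15 nt = 5 codons = 4 aa. → 5 codons.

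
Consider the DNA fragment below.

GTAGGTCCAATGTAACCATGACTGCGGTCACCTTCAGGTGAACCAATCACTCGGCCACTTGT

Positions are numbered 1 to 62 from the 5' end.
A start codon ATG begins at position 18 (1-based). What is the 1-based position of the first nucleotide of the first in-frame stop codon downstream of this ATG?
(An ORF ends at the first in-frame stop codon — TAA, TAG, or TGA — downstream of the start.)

Codons from position 18: ATG (18–20), ACT (21–23), GCG (24–26), GTC (27–29), ACC (30–32), TTC (33–35), AGG (36–38), TGA (39–41).
TGA is a stop codon; it begins at position 39.

39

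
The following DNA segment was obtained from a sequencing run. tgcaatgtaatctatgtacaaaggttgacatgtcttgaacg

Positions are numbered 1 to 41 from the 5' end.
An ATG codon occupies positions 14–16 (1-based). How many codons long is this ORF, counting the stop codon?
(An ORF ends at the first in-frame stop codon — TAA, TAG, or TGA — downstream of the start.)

Codons from position 14: ATG (14–16), TAC (17–19), AAA (20–22), GGT (23–25), TGA (26–28).
TGA is the first in-frame stop; that's 5 codons including the stop.

5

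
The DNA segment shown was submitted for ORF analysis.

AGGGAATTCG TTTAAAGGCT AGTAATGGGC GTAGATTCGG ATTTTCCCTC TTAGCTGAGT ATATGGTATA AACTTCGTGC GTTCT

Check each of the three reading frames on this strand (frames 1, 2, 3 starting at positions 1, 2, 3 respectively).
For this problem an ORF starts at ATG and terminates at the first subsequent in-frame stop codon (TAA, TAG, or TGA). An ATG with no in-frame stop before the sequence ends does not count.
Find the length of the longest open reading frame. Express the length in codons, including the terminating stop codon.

Frame 1: AGG GAA TTC GTT TAA AGG CTA GTA ATG GGC GTA GAT TCG GAT TTT CCC TCT TAG CTG AGT ATA TGG TAT AAA CTT CGT GCG TTC — ATG at 25, stop TAG at 52 → 30 nt.
Frame 2: GGG AAT TCG TTT AAA GGC TAG TAA TGG GCG TAG ATT CGG ATT TTC CCT CTT AGC TGA GTA TAT GGT ATA AAC TTC GTG CGT TCT — no ATG→stop ORF.
Frame 3: GGA ATT CGT TTA AAG GCT AGT AAT GGG CGT AGA TTC GGA TTT TCC CTC TTA GCT GAG TAT ATG GTA TAA ACT TCG TGC GTT — ATG at 63, stop TAA at 69 → 9 nt.
Longest: frame 1, positions 25–54, 30 nt = 10 codons = 9 aa. → 10 codons.

10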